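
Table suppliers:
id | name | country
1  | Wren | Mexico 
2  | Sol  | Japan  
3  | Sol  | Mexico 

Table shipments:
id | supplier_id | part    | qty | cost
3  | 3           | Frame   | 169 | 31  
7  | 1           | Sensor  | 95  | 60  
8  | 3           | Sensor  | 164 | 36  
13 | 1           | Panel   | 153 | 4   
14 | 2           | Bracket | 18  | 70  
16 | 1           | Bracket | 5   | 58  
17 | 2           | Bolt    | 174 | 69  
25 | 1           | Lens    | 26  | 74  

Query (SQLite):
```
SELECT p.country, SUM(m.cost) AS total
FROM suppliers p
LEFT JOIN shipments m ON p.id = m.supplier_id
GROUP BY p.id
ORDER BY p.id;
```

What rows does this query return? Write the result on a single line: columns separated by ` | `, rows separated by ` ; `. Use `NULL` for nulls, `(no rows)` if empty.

Mexico | 196 ; Japan | 139 ; Mexico | 67

LEFT JOIN keeps every suppliers row; unmatched ones get NULL for shipments columns.
Group by suppliers.id and compute SUM(m.cost). SUM over an all-NULL group is NULL.
  1: ids {7, 13, 16, 25} → SUM(m.cost)=196
  2: ids {14, 17} → SUM(m.cost)=139
  3: ids {3, 8} → SUM(m.cost)=67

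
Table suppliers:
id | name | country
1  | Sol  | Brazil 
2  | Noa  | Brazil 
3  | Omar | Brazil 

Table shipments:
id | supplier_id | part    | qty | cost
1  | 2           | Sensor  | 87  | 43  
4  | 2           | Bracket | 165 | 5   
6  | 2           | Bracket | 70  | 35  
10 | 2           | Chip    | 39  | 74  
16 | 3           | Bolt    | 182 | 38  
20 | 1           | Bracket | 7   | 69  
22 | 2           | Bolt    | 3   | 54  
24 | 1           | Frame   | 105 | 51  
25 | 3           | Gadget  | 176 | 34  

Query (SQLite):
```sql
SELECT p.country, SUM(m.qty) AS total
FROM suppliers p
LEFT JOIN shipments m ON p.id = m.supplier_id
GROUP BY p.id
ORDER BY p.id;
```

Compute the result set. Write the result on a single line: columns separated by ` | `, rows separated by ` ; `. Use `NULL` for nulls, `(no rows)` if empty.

Brazil | 112 ; Brazil | 364 ; Brazil | 358

LEFT JOIN keeps every suppliers row; unmatched ones get NULL for shipments columns.
Group by suppliers.id and compute SUM(m.qty). SUM over an all-NULL group is NULL.
  1: ids {20, 24} → SUM(m.qty)=112
  2: ids {1, 4, 6, 10, 22} → SUM(m.qty)=364
  3: ids {16, 25} → SUM(m.qty)=358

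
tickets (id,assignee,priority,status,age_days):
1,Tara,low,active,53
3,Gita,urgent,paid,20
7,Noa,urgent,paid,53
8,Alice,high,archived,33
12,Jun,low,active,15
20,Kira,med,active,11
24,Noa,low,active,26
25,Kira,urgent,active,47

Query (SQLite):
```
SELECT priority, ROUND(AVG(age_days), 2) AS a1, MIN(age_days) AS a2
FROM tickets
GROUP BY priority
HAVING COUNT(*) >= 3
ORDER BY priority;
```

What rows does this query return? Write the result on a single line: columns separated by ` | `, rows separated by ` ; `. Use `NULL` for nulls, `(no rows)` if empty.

Group tickets by priority.
Per group compute: ROUND(AVG(age_days), 2), MIN(age_days).
HAVING: drop groups with fewer than 3 rows.
  high: ids {8} → ROUND(AVG(age_days), 2)=33, MIN(age_days)=33
  low: ids {1, 12, 24} → ROUND(AVG(age_days), 2)=31.33, MIN(age_days)=15
  med: ids {20} → ROUND(AVG(age_days), 2)=11, MIN(age_days)=11
  urgent: ids {3, 7, 25} → ROUND(AVG(age_days), 2)=40, MIN(age_days)=20

low | 31.33 | 15 ; urgent | 40 | 20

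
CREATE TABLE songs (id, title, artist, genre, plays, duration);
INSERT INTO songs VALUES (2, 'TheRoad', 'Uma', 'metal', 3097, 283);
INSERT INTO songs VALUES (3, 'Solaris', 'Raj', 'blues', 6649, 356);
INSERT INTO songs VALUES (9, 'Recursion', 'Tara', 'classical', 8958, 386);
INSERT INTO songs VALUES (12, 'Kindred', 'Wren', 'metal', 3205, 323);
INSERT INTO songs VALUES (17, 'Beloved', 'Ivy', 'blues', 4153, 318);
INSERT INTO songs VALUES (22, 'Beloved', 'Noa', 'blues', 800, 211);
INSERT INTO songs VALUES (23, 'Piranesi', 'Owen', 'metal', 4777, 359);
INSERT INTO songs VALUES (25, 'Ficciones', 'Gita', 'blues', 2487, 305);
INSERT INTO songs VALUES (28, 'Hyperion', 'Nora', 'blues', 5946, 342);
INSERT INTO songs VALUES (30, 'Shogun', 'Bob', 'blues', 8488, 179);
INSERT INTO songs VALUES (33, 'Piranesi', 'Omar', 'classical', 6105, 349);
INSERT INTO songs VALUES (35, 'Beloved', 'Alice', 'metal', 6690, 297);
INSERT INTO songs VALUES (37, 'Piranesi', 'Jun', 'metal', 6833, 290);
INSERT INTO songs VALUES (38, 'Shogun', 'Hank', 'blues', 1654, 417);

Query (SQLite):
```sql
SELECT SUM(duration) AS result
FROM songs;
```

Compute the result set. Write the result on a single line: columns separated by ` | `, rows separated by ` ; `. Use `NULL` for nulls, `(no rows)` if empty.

All duration values: [283, 356, 386, 323, 318, 211, 359, 305, 342, 179, 349, 297, 290, 417].
SUM of non-NULL values = 4415.

4415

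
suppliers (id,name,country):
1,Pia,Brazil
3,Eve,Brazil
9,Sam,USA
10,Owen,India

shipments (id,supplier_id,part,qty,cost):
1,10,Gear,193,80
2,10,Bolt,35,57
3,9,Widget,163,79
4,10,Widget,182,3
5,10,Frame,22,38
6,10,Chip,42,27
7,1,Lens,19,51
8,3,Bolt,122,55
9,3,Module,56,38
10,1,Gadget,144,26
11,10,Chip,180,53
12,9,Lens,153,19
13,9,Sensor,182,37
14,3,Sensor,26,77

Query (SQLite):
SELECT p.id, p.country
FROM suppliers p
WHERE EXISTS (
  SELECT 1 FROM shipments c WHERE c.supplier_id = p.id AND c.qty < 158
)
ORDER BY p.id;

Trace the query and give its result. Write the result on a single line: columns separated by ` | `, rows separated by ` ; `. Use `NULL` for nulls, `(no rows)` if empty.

For each suppliers row, check whether any shipments with matching supplier_id has qty < 158.
Keep rows where that is true.

1 | Brazil ; 3 | Brazil ; 9 | USA ; 10 | India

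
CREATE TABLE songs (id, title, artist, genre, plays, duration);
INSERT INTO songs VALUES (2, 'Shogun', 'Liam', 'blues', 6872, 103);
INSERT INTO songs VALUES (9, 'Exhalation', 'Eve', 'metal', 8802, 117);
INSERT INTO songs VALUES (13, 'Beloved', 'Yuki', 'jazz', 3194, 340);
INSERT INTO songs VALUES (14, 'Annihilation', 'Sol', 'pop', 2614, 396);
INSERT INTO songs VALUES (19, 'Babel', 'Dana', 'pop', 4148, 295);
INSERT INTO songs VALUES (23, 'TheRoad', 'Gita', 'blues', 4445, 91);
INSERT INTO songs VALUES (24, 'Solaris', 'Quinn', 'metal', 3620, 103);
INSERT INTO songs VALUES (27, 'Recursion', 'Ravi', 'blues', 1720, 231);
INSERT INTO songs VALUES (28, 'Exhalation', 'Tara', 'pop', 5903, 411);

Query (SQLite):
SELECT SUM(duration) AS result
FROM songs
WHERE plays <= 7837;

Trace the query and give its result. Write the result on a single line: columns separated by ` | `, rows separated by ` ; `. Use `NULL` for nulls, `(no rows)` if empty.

1970

Rows where plays <= 7837 → duration values: [103, 340, 396, 295, 91, 103, 231, 411].
SUM of non-NULL values = 1970.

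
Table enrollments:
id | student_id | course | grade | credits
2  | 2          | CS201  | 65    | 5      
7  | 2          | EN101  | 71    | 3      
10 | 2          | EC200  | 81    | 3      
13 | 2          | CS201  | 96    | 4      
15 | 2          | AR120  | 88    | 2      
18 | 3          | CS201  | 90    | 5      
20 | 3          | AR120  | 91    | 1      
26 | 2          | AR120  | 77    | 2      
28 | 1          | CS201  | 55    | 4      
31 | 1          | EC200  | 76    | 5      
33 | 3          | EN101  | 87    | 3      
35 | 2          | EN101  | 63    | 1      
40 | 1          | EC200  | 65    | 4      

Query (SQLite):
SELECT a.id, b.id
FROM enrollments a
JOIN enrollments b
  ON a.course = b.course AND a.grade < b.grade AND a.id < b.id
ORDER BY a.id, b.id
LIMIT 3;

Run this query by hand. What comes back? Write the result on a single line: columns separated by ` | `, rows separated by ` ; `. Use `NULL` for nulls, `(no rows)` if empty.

Pairs (a,b) with same course, a.grade < b.grade, a.id < b.id.
course groups: AR120:{15,20,26} CS201:{2,13,18,28} EC200:{10,31,40} EN101:{7,33,35}
Ordered by (a.id, b.id); first 3.

2 | 13 ; 2 | 18 ; 7 | 33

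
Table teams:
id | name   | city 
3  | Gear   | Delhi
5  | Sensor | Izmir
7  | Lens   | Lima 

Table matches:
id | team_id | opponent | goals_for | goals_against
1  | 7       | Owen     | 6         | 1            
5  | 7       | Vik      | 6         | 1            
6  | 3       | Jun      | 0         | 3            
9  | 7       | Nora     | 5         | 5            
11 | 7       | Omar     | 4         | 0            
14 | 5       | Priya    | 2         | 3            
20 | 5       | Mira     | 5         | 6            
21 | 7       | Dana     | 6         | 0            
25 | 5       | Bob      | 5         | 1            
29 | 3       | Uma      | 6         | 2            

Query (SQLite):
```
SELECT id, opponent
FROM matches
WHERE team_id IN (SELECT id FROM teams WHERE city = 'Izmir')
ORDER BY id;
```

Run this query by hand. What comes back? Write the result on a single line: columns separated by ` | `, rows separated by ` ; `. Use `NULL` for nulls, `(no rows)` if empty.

Inner query: teams.id where city = 'Izmir'.
Outer: keep matches rows whose team_id is in that set.
Inner query → {5}

14 | Priya ; 20 | Mira ; 25 | Bob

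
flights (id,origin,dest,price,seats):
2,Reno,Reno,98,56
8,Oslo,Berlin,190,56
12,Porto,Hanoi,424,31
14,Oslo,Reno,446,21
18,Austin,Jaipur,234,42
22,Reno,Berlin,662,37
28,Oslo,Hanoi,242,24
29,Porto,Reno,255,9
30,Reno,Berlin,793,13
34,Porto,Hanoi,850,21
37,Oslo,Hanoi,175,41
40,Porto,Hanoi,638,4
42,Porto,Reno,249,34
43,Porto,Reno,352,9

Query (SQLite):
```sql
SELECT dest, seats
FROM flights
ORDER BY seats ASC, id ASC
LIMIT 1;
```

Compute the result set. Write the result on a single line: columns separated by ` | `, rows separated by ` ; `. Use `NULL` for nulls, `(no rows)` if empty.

Hanoi | 4

Sort by seats asc, tiebreak id asc: (4, id=40), (9, id=29), (9, id=43), (13, id=30) …. Take first 1.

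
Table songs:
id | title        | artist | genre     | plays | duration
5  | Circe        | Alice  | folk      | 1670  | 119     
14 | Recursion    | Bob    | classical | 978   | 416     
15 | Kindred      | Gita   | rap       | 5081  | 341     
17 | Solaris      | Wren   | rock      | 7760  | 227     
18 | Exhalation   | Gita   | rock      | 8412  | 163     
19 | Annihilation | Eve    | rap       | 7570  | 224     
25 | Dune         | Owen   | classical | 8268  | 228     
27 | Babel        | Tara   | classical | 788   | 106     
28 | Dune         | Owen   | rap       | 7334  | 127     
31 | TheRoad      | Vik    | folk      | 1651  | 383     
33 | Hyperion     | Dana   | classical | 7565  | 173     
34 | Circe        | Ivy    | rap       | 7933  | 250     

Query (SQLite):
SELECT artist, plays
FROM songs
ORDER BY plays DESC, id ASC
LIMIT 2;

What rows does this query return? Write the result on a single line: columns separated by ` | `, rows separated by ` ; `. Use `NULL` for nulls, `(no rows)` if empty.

Sort by plays desc, tiebreak id asc: (8412, id=18), (8268, id=25), (7933, id=34), (7760, id=17), (7570, id=19) …. Take first 2.

Gita | 8412 ; Owen | 8268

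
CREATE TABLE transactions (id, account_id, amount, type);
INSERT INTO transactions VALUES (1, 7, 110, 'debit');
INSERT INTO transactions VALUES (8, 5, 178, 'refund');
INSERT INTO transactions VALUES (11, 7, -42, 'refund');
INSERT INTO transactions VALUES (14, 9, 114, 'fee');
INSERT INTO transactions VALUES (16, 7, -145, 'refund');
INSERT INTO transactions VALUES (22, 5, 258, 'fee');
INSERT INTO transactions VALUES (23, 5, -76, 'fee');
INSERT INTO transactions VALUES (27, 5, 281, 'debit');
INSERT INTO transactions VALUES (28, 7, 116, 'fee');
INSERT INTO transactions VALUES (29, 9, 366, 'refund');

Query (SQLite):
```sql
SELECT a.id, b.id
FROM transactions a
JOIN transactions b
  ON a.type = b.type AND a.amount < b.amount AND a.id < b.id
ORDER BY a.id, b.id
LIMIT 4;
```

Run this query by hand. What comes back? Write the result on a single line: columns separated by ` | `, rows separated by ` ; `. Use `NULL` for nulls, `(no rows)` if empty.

Pairs (a,b) with same type, a.amount < b.amount, a.id < b.id.
type groups: debit:{1,27} fee:{14,22,23,28} refund:{8,11,16,29}
Ordered by (a.id, b.id); first 4.

1 | 27 ; 8 | 29 ; 11 | 29 ; 14 | 22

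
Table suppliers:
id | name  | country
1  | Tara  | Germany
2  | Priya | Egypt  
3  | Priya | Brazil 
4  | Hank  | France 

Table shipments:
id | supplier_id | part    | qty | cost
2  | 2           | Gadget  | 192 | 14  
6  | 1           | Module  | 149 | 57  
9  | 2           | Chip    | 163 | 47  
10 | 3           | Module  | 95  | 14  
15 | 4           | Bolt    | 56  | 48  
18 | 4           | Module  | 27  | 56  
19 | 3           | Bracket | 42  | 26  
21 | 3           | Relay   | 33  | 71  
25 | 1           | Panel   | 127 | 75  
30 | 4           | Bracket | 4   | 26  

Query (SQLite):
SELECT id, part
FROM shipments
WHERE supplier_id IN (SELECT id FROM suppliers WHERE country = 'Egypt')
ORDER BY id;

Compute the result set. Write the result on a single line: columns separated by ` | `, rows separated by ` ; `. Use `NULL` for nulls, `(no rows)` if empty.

Inner query: suppliers.id where country = 'Egypt'.
Outer: keep shipments rows whose supplier_id is in that set.
Inner query → {2}

2 | Gadget ; 9 | Chip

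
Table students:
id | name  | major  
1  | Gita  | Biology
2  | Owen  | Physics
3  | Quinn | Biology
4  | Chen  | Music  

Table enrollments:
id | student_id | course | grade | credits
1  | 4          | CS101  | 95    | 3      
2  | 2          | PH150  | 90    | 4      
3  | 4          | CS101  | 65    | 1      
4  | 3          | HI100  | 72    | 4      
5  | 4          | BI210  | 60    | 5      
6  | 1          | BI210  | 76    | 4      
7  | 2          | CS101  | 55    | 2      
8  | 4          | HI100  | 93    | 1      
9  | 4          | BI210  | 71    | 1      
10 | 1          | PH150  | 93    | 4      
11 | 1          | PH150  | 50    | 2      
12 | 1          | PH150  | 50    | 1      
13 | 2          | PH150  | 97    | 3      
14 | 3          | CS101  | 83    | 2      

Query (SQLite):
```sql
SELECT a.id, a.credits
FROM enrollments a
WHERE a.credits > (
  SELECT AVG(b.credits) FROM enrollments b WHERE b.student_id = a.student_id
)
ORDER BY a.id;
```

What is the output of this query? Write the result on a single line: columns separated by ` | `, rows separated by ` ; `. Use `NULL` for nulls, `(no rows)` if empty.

For each enrollments row a, compute AVG(credits) over rows sharing a.student_id.
Keep row a if a.credits > that per-group AVG.
  student_id=1: AVG(credits) = 2.75
  student_id=2: AVG(credits) = 3.0
  student_id=3: AVG(credits) = 3.0
  student_id=4: AVG(credits) = 2.2

1 | 3 ; 2 | 4 ; 4 | 4 ; 5 | 5 ; 6 | 4 ; 10 | 4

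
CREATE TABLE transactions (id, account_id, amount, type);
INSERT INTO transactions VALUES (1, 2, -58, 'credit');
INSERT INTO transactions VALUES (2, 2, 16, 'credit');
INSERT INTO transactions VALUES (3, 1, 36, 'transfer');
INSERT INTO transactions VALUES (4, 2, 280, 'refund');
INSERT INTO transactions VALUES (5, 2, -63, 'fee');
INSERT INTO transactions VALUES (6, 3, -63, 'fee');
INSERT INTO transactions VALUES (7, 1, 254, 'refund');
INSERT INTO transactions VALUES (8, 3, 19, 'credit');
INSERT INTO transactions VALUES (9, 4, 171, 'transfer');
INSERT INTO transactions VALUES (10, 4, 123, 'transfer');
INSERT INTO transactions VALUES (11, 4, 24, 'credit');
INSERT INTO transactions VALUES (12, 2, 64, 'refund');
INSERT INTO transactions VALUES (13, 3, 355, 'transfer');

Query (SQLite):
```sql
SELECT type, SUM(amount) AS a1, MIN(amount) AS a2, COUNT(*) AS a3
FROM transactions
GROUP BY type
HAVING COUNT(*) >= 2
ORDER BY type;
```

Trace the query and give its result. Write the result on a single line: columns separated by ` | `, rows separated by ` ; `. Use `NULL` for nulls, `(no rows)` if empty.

credit | 1 | -58 | 4 ; fee | -126 | -63 | 2 ; refund | 598 | 64 | 3 ; transfer | 685 | 36 | 4

Group transactions by type.
Per group compute: SUM(amount), MIN(amount), COUNT(*).
HAVING: drop groups with fewer than 2 rows.
  credit: ids {1, 2, 8, 11} → SUM(amount)=1, MIN(amount)=-58, COUNT(*)=4
  fee: ids {5, 6} → SUM(amount)=-126, MIN(amount)=-63, COUNT(*)=2
  refund: ids {4, 7, 12} → SUM(amount)=598, MIN(amount)=64, COUNT(*)=3
  transfer: ids {3, 9, 10, 13} → SUM(amount)=685, MIN(amount)=36, COUNT(*)=4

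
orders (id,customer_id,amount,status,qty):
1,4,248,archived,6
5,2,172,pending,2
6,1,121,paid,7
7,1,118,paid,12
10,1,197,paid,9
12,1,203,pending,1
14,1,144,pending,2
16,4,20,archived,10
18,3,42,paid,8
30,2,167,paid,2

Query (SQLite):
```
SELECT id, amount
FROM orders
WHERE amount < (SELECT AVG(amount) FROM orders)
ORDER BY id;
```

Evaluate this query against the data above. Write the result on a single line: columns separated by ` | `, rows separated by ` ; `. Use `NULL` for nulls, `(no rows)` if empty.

6 | 121 ; 7 | 118 ; 16 | 20 ; 18 | 42

Scalar subquery: AVG(amount) over all orders rows = 143.2.
Keep rows where amount < that value.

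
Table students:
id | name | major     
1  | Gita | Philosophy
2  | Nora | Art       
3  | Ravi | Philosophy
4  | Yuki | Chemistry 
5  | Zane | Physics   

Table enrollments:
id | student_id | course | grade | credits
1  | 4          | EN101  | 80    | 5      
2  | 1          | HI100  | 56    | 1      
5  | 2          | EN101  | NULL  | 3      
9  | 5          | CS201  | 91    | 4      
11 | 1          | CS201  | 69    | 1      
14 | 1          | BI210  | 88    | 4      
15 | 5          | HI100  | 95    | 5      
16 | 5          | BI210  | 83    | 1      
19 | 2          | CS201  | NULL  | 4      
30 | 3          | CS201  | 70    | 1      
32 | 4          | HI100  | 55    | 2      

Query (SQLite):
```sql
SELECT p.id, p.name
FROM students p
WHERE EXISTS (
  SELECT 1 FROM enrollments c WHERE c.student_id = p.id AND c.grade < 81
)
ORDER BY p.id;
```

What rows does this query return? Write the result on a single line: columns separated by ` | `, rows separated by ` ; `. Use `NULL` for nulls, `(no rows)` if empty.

For each students row, check whether any enrollments with matching student_id has grade < 81.
Keep rows where that is true.

1 | Gita ; 3 | Ravi ; 4 | Yuki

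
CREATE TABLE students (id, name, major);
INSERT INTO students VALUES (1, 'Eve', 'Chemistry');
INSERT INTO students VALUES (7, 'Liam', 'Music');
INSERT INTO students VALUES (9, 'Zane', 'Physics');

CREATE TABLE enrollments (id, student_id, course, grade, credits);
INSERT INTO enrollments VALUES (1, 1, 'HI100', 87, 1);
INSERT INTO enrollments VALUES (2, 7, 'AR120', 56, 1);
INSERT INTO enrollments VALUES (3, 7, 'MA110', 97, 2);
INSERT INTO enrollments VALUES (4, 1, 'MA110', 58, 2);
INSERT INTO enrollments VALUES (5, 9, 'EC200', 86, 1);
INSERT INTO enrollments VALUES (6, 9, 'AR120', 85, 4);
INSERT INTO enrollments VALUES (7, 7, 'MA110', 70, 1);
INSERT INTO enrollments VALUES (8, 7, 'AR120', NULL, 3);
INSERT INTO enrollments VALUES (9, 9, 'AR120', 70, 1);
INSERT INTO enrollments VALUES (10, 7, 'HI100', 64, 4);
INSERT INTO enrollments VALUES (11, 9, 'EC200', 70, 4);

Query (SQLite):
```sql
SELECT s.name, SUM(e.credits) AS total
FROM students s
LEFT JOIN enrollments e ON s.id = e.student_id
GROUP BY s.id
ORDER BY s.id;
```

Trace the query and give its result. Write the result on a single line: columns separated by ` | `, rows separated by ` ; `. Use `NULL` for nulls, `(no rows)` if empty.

LEFT JOIN keeps every students row; unmatched ones get NULL for enrollments columns.
Group by students.id and compute SUM(e.credits). SUM over an all-NULL group is NULL.
  1: ids {1, 4} → SUM(e.credits)=3
  7: ids {2, 3, 7, 8, 10} → SUM(e.credits)=11
  9: ids {5, 6, 9, 11} → SUM(e.credits)=10

Eve | 3 ; Liam | 11 ; Zane | 10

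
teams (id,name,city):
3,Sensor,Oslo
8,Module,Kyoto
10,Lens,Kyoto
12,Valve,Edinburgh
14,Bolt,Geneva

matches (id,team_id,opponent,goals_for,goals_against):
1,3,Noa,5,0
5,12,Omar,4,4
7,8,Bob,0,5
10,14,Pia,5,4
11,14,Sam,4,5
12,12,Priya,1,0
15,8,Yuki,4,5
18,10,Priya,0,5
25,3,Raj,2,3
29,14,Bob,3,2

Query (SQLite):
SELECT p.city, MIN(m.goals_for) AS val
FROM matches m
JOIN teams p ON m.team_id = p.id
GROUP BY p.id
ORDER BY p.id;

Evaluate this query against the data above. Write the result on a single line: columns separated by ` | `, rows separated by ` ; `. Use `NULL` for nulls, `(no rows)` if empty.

Oslo | 2 ; Kyoto | 0 ; Kyoto | 0 ; Edinburgh | 1 ; Geneva | 3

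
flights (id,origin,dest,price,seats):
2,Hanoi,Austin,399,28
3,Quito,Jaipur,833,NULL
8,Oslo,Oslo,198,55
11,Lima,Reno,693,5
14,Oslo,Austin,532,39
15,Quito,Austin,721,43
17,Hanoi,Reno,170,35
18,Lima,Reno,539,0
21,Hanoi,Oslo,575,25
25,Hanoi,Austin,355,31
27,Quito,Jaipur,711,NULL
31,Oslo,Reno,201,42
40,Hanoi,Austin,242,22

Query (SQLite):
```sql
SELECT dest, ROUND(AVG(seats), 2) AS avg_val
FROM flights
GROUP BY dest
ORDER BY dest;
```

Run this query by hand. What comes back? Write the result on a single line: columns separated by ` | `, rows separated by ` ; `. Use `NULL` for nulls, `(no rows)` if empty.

Partition flights by dest; compute ROUND(AVG(seats), 2) within each group.
  Austin: ids {2, 14, 15, 25, 40} → ROUND(AVG(seats), 2)=32.6
  Jaipur: ids {3, 27} → ROUND(AVG(seats), 2)=NULL
  Oslo: ids {8, 21} → ROUND(AVG(seats), 2)=40
  Reno: ids {11, 17, 18, 31} → ROUND(AVG(seats), 2)=20.5

Austin | 32.6 ; Jaipur | NULL ; Oslo | 40 ; Reno | 20.5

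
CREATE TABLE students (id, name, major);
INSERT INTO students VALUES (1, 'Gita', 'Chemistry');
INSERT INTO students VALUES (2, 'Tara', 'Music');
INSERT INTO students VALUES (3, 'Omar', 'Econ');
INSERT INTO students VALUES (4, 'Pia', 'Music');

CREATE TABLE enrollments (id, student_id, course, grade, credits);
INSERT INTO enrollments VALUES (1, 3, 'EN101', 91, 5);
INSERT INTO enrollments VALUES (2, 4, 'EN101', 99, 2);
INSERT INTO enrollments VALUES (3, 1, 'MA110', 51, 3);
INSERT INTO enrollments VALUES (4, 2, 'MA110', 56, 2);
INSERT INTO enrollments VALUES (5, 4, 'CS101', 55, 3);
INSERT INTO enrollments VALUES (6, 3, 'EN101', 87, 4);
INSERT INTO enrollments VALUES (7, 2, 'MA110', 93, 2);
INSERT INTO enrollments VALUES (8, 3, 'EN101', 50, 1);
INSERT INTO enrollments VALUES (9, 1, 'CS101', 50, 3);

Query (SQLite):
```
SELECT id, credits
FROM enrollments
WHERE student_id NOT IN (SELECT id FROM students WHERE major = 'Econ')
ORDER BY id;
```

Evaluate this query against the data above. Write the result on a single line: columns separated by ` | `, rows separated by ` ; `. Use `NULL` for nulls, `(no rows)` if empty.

Inner query: students.id where major = 'Econ'.
Outer: keep enrollments rows whose student_id is not in that set.
Inner query → {3}

2 | 2 ; 3 | 3 ; 4 | 2 ; 5 | 3 ; 7 | 2 ; 9 | 3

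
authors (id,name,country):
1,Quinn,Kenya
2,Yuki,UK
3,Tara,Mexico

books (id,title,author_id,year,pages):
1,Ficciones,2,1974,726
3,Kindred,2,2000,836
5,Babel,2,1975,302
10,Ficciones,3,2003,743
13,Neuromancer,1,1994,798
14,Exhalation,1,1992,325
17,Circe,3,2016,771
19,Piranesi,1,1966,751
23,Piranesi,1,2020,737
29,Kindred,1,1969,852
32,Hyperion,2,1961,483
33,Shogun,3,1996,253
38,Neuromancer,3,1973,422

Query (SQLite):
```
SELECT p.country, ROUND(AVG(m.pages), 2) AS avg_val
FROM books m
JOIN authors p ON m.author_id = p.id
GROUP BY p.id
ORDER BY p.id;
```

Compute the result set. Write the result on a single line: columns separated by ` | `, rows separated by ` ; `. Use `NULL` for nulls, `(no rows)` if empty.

Join each books row to its authors via author_id.
Group joined rows by authors.id; compute ROUND(AVG(m.pages), 2) per group.
  1: ids {13, 14, 19, 23, 29} → ROUND(AVG(m.pages), 2)=692.6
  2: ids {1, 3, 5, 32} → ROUND(AVG(m.pages), 2)=586.75
  3: ids {10, 17, 33, 38} → ROUND(AVG(m.pages), 2)=547.25

Kenya | 692.6 ; UK | 586.75 ; Mexico | 547.25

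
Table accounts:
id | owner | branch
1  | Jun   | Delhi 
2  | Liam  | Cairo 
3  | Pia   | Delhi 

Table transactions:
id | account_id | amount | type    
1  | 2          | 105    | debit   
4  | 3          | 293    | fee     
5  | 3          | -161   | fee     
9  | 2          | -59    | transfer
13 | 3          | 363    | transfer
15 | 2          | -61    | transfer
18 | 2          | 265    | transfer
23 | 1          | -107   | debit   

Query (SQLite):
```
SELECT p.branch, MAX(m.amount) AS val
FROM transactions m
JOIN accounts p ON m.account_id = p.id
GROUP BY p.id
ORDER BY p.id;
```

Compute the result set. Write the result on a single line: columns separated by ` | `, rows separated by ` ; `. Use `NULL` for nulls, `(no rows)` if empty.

Delhi | -107 ; Cairo | 265 ; Delhi | 363

Join each transactions row to its accounts via account_id.
Group joined rows by accounts.id; compute MAX(m.amount) per group.
  1: ids {23} → MAX(m.amount)=-107
  2: ids {1, 9, 15, 18} → MAX(m.amount)=265
  3: ids {4, 5, 13} → MAX(m.amount)=363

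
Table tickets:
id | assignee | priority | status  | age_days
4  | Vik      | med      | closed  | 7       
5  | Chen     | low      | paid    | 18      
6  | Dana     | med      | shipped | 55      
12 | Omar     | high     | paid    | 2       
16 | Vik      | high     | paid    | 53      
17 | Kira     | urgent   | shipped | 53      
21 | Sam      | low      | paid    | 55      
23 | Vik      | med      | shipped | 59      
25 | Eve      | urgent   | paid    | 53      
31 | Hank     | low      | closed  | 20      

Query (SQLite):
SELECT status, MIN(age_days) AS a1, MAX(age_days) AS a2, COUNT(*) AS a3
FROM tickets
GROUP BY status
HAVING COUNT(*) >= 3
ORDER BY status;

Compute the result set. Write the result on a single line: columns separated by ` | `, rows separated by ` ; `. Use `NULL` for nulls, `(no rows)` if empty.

paid | 2 | 55 | 5 ; shipped | 53 | 59 | 3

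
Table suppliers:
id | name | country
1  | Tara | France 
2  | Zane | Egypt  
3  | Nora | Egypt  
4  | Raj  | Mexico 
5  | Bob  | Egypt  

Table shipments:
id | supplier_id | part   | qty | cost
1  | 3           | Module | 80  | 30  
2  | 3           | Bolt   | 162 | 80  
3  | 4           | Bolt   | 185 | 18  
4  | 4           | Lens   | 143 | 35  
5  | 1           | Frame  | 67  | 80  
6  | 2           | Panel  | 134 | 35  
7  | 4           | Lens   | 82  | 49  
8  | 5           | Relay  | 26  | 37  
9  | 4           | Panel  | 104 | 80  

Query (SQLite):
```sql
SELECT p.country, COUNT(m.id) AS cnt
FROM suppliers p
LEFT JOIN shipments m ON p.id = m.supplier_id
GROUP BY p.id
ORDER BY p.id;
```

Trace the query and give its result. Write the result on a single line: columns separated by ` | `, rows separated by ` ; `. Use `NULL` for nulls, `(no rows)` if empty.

France | 1 ; Egypt | 1 ; Egypt | 2 ; Mexico | 4 ; Egypt | 1

LEFT JOIN keeps every suppliers row; unmatched ones get NULL for shipments columns.
Group by suppliers.id and compute COUNT(m.id). COUNT(col) of an all-NULL group is 0.
  1: ids {5} → COUNT(m.id)=1
  2: ids {6} → COUNT(m.id)=1
  3: ids {1, 2} → COUNT(m.id)=2
  4: ids {3, 4, 7, 9} → COUNT(m.id)=4
  5: ids {8} → COUNT(m.id)=1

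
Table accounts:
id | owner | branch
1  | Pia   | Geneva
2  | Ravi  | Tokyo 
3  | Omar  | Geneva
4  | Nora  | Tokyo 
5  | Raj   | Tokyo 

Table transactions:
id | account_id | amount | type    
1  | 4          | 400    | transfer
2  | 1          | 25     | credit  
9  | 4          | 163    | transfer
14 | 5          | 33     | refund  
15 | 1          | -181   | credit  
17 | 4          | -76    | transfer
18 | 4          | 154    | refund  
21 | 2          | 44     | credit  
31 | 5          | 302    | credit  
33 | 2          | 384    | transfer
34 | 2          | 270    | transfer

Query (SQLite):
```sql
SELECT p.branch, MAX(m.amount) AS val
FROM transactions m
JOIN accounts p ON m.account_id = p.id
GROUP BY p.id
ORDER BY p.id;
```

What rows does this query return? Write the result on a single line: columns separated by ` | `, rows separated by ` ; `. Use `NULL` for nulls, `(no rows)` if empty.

Geneva | 25 ; Tokyo | 384 ; Tokyo | 400 ; Tokyo | 302

Join each transactions row to its accounts via account_id.
Group joined rows by accounts.id; compute MAX(m.amount) per group.
  1: ids {2, 15} → MAX(m.amount)=25
  2: ids {21, 33, 34} → MAX(m.amount)=384
  4: ids {1, 9, 17, 18} → MAX(m.amount)=400
  5: ids {14, 31} → MAX(m.amount)=302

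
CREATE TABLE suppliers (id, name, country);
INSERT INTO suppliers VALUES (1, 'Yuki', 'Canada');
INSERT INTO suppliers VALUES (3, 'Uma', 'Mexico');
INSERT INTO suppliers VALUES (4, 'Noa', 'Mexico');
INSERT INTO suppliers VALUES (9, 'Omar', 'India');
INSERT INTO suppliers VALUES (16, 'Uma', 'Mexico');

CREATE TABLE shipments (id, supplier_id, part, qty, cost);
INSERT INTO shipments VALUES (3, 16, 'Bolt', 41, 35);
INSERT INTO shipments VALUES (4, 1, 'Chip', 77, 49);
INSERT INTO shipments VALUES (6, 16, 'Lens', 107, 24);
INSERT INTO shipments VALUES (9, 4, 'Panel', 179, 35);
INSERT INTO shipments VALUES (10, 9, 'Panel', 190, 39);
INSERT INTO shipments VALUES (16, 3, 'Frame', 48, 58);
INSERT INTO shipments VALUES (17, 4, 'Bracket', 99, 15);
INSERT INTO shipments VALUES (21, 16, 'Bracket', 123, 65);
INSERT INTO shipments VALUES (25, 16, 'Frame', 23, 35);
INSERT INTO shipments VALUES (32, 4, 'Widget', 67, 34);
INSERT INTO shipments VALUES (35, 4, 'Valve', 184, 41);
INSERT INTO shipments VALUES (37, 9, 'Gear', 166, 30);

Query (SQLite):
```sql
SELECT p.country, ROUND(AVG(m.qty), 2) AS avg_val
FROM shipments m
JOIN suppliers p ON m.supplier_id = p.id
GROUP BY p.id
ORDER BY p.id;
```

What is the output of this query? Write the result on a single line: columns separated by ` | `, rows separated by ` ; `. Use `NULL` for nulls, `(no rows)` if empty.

Join each shipments row to its suppliers via supplier_id.
Group joined rows by suppliers.id; compute ROUND(AVG(m.qty), 2) per group.
  1: ids {4} → ROUND(AVG(m.qty), 2)=77
  3: ids {16} → ROUND(AVG(m.qty), 2)=48
  4: ids {9, 17, 32, 35} → ROUND(AVG(m.qty), 2)=132.25
  9: ids {10, 37} → ROUND(AVG(m.qty), 2)=178
  16: ids {3, 6, 21, 25} → ROUND(AVG(m.qty), 2)=73.5

Canada | 77 ; Mexico | 48 ; Mexico | 132.25 ; India | 178 ; Mexico | 73.5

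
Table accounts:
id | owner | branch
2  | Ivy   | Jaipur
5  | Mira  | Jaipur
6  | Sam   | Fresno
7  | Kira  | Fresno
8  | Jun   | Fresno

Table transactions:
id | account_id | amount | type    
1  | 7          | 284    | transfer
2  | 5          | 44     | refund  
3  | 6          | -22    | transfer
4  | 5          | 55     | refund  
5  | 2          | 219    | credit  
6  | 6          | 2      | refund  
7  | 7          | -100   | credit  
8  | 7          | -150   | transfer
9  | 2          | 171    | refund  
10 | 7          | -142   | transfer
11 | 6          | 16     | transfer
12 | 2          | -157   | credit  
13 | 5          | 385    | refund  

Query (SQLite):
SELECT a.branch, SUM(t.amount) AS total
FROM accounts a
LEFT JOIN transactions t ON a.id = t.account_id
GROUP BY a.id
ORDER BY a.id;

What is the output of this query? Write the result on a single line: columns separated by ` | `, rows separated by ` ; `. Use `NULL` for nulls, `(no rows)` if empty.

Jaipur | 233 ; Jaipur | 484 ; Fresno | -4 ; Fresno | -108 ; Fresno | NULL

LEFT JOIN keeps every accounts row; unmatched ones get NULL for transactions columns.
Group by accounts.id and compute SUM(t.amount). SUM over an all-NULL group is NULL.
  2: ids {5, 9, 12} → SUM(t.amount)=233
  5: ids {2, 4, 13} → SUM(t.amount)=484
  6: ids {3, 6, 11} → SUM(t.amount)=-4
  7: ids {1, 7, 8, 10} → SUM(t.amount)=-108
  8: ids {—} → SUM(t.amount)=NULL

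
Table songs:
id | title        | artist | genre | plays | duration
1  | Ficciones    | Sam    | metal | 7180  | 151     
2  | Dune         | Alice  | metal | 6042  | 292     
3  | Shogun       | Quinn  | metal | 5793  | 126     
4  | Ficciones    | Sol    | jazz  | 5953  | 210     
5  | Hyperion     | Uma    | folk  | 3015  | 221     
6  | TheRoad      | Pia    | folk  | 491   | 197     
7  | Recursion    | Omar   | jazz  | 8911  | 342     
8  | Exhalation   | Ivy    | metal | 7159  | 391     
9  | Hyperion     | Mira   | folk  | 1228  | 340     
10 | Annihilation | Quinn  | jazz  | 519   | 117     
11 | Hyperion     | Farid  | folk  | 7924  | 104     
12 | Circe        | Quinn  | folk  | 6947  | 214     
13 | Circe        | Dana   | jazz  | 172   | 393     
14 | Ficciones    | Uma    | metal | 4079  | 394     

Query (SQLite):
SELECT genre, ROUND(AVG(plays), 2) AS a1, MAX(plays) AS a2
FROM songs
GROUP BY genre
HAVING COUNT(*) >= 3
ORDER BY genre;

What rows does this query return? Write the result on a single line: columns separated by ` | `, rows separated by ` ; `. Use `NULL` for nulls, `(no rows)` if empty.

folk | 3921 | 7924 ; jazz | 3888.75 | 8911 ; metal | 6050.6 | 7180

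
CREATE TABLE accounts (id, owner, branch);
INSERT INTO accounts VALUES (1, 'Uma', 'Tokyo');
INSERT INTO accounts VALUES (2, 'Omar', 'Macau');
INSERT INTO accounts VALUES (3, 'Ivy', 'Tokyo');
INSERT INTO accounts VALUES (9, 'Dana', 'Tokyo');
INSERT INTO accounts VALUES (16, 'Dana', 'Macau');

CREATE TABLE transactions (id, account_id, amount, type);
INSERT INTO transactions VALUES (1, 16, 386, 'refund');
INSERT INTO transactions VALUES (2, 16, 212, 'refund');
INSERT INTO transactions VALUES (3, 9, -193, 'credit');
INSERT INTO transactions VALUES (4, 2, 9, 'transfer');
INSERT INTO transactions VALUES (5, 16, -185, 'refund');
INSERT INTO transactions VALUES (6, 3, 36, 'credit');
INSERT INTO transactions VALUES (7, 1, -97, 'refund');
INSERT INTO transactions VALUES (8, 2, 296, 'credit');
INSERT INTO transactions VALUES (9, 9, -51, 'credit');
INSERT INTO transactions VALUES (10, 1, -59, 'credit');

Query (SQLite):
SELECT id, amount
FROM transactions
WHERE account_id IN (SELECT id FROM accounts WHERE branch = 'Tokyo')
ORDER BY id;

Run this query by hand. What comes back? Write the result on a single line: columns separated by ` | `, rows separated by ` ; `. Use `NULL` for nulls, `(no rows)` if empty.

3 | -193 ; 6 | 36 ; 7 | -97 ; 9 | -51 ; 10 | -59

Inner query: accounts.id where branch = 'Tokyo'.
Outer: keep transactions rows whose account_id is in that set.
Inner query → {1, 3, 9}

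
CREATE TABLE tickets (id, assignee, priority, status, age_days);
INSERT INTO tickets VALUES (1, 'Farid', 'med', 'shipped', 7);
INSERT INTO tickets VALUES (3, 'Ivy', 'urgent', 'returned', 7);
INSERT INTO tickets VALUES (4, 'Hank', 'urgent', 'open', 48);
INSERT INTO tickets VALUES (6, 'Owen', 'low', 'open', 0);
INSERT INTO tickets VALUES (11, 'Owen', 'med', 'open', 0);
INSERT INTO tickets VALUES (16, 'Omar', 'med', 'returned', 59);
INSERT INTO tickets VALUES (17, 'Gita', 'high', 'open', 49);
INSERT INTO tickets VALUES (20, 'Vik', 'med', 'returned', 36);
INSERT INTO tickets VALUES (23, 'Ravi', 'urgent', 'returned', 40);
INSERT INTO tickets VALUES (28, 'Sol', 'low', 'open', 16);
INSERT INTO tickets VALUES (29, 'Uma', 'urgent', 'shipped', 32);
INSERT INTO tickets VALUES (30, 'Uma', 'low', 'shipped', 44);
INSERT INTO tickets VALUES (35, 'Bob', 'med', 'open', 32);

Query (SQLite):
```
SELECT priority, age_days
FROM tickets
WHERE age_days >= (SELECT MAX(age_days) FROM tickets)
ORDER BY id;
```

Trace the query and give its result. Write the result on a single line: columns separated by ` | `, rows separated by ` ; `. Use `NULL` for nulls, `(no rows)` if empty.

med | 59

Scalar subquery: MAX(age_days) over all tickets rows = 59.
Keep rows where age_days >= that value.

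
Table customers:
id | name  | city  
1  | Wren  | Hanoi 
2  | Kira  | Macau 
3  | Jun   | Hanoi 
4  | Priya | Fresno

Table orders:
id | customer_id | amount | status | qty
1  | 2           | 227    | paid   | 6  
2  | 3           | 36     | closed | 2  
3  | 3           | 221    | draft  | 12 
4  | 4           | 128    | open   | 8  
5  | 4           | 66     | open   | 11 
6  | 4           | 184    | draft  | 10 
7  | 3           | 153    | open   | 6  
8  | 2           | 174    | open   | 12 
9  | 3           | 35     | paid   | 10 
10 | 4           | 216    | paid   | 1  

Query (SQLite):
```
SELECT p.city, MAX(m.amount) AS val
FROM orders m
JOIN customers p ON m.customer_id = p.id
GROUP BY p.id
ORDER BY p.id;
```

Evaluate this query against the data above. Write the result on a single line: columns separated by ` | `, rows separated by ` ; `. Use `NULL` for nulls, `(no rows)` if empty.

Macau | 227 ; Hanoi | 221 ; Fresno | 216

Join each orders row to its customers via customer_id.
Group joined rows by customers.id; compute MAX(m.amount) per group.
  2: ids {1, 8} → MAX(m.amount)=227
  3: ids {2, 3, 7, 9} → MAX(m.amount)=221
  4: ids {4, 5, 6, 10} → MAX(m.amount)=216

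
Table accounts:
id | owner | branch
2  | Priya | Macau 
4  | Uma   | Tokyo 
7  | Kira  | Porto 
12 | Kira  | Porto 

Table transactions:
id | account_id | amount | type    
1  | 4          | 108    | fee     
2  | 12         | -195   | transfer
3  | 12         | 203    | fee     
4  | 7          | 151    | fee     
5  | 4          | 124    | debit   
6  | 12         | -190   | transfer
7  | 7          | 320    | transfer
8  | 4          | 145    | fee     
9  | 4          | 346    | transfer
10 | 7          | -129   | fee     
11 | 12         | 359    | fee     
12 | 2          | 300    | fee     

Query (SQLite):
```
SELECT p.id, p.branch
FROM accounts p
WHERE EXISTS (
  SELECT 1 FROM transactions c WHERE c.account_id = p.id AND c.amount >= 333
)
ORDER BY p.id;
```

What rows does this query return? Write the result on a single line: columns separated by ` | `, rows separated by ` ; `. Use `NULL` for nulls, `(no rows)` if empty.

For each accounts row, check whether any transactions with matching account_id has amount >= 333.
Keep rows where that is true.

4 | Tokyo ; 12 | Porto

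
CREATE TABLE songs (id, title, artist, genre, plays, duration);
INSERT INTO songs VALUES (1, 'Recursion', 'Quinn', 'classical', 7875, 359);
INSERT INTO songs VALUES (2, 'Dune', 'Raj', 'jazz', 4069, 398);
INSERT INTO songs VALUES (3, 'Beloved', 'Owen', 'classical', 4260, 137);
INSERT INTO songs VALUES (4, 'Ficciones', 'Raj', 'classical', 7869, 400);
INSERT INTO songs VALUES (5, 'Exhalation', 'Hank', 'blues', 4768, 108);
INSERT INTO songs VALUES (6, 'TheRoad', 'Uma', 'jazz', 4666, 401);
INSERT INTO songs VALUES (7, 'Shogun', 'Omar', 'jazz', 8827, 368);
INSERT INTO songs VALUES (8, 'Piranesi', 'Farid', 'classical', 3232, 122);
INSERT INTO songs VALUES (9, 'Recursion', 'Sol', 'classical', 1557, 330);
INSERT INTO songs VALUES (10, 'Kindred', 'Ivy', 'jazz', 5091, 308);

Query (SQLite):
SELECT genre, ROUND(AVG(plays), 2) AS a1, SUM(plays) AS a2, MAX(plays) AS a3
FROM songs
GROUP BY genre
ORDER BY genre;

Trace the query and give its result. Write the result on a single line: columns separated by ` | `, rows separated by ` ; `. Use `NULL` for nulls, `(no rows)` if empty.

Group songs by genre.
Per group compute: ROUND(AVG(plays), 2), SUM(plays), MAX(plays).
  blues: ids {5} → ROUND(AVG(plays), 2)=4768, SUM(plays)=4768, MAX(plays)=4768
  classical: ids {1, 3, 4, 8, 9} → ROUND(AVG(plays), 2)=4958.6, SUM(plays)=24793, MAX(plays)=7875
  jazz: ids {2, 6, 7, 10} → ROUND(AVG(plays), 2)=5663.25, SUM(plays)=22653, MAX(plays)=8827

blues | 4768 | 4768 | 4768 ; classical | 4958.6 | 24793 | 7875 ; jazz | 5663.25 | 22653 | 8827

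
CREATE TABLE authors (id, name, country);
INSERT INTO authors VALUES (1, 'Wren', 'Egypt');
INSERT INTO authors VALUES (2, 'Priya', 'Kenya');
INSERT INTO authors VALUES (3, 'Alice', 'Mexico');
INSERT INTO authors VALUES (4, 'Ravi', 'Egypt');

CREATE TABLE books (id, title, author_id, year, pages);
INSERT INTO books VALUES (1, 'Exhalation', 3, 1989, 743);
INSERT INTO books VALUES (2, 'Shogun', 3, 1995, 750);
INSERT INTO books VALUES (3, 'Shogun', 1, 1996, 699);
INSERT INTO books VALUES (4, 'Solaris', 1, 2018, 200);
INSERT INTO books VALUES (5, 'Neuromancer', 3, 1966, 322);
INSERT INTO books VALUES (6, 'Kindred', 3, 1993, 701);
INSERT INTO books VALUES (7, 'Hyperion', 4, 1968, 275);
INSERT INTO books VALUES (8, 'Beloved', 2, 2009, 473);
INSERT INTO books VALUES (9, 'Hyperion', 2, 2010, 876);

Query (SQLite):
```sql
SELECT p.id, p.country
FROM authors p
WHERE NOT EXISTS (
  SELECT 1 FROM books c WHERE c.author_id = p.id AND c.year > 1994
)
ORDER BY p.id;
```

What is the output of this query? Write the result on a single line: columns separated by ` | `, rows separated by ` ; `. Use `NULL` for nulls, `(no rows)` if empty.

4 | Egypt

For each authors row, check whether any books with matching author_id has year > 1994.
Keep rows where that is false.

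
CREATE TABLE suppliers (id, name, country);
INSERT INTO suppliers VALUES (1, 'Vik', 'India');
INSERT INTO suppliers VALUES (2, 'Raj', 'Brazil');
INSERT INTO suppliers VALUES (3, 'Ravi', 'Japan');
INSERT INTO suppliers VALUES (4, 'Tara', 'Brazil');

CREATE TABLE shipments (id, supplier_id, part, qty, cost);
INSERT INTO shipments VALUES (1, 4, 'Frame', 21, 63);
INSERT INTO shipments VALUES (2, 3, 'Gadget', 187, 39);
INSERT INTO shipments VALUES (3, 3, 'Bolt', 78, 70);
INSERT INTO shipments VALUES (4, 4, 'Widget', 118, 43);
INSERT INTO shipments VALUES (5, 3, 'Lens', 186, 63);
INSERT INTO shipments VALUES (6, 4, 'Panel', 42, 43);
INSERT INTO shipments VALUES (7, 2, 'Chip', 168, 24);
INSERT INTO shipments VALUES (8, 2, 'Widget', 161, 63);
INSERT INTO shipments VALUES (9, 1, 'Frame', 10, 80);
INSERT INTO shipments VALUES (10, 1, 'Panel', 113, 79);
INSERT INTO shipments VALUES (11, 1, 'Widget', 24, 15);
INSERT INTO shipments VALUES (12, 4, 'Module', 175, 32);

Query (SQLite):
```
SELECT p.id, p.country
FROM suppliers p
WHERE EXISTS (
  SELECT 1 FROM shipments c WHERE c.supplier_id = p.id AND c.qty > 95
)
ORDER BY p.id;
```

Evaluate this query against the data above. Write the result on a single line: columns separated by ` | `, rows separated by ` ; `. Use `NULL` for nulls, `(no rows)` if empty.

1 | India ; 2 | Brazil ; 3 | Japan ; 4 | Brazil

For each suppliers row, check whether any shipments with matching supplier_id has qty > 95.
Keep rows where that is true.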